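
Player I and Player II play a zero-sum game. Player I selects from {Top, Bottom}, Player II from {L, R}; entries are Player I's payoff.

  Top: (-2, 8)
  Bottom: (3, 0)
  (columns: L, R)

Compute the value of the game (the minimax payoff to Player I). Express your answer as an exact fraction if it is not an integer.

24/13

Row minima: Top → -2, Bottom → 0; maximin = 0.
Column maxima: L → 3, R → 8; minimax = 3.
0 ≠ 3, so there is no saddle point; optimal play is mixed.
Let Player I play Top with probability p. Expected payoff against L: (-2)p + 3(1−p) = −5p + 3; against R: 8p + 0(1−p) = 8p.
Setting these equal: −5p + 3 = 8p ⇒ −13p = -3 ⇒ p = 3/13, and the value is (-5)·(3/13) + 3 = 24/13.
For Player II: with q = P(L), equating Top's and Bottom's payoffs gives −10q + 8 = 3q ⇒ q = 8/13.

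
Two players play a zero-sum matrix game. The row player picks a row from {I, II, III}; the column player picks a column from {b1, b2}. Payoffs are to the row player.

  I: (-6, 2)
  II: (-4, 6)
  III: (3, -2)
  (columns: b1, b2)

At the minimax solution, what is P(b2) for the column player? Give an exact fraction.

7/15

Row minima: I → -6, II → -4, III → -2; maximin = -2.
Column maxima: b1 → 3, b2 → 6; minimax = 3.
-2 ≠ 3, so there is no saddle point; optimal play is mixed.
I is strictly dominated by II, so the row player never plays it.
On the remaining 2×2 (II, III vs b1, b2):
Let the row player play II with probability p. Expected payoff against b1: (-4)p + 3(1−p) = −7p + 3; against b2: 6p + (-2)(1−p) = 8p − 2.
Setting these equal: −7p + 3 = 8p − 2 ⇒ −15p = -5 ⇒ p = 1/3, and the value is (-7)·(1/3) + 3 = 2/3.
For the column player: with q = P(b1), equating II's and III's payoffs gives −10q + 6 = 5q − 2 ⇒ q = 8/15.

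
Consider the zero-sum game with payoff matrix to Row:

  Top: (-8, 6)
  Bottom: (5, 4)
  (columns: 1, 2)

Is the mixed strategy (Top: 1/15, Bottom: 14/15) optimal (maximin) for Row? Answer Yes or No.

Against 1 this mix gives (1/15)·(-8) + (14/15)·5 = 62/15.
Against 2 this mix gives (1/15)·6 + (14/15)·4 = 62/15.
All of Column's active replies (1, 2) yield 62/15, and no column does worse for Row. The mix makes Column indifferent and guarantees 62/15, so it is optimal.

Yes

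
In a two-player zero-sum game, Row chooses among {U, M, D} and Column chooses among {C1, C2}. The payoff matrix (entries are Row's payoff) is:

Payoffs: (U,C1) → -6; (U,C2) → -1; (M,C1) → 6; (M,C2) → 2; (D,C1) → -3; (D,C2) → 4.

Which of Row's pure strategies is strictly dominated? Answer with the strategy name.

M gives a strictly higher payoff than U against every column: 6 > -6, 2 > -1.
So U is strictly dominated and Row never plays it.

U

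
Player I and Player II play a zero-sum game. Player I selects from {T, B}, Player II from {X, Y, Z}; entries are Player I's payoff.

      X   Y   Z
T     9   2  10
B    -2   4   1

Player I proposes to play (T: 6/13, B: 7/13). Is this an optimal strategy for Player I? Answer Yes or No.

Yes

Against X this mix gives (6/13)·9 + (7/13)·(-2) = 40/13.
Against Y this mix gives (6/13)·2 + (7/13)·4 = 40/13.
Against Z this mix gives (6/13)·10 + (7/13)·1 = 67/13.
All of Player II's active replies (X, Y) yield 40/13, and no column does worse for Player I. The mix makes Player II indifferent and guarantees 40/13, so it is optimal.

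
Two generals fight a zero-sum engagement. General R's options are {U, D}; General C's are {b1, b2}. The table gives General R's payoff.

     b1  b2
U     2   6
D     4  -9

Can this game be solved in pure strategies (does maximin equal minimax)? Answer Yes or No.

Row minima: U → 2, D → -9; maximin = 2.
Column maxima: b1 → 4, b2 → 6; minimax = 4.
2 ≠ 4, so no pure-strategy equilibrium exists.

No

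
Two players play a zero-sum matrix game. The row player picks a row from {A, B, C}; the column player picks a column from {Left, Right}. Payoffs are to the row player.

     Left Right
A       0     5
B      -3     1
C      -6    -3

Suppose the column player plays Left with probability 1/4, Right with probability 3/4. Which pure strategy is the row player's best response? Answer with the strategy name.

A

Expected payoff of A: (1/4)·0 + (3/4)·5 = 15/4.
Expected payoff of B: (1/4)·(-3) + (3/4)·1 = 0.
Expected payoff of C: (1/4)·(-6) + (3/4)·(-3) = -15/4.
The largest is 15/4, so the row player's best response is A.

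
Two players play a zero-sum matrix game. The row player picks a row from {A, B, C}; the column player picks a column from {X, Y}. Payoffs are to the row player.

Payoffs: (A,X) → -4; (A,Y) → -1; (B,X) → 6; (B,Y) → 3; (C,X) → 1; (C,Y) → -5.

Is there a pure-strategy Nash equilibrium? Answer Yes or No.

Yes

Row minima: A → -4, B → 3, C → -5; maximin = 3.
Column maxima: X → 6, Y → 3; minimax = 3.
maximin = minimax = 3, so a saddle point exists.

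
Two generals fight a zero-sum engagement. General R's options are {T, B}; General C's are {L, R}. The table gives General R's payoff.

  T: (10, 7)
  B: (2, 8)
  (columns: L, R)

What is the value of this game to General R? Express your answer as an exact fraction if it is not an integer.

22/3

Row minima: T → 7, B → 2; maximin = 7.
Column maxima: L → 10, R → 8; minimax = 8.
7 ≠ 8, so there is no saddle point; optimal play is mixed.
Let General R play T with probability p. Expected payoff against L: 10p + 2(1−p) = 8p + 2; against R: 7p + 8(1−p) = −p + 8.
Setting these equal: 8p + 2 = −p + 8 ⇒ 9p = 6 ⇒ p = 2/3, and the value is (8)·(2/3) + 2 = 22/3.
For General C: with q = P(L), equating T's and B's payoffs gives 3q + 7 = −6q + 8 ⇒ q = 1/9.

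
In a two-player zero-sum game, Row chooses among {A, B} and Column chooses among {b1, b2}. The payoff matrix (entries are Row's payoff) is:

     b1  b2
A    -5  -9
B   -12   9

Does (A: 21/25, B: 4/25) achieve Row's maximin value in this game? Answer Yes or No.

Yes

Against b1 this mix gives (21/25)·(-5) + (4/25)·(-12) = -153/25.
Against b2 this mix gives (21/25)·(-9) + (4/25)·9 = -153/25.
All of Column's active replies (b1, b2) yield -153/25, and no column does worse for Row. The mix makes Column indifferent and guarantees -153/25, so it is optimal.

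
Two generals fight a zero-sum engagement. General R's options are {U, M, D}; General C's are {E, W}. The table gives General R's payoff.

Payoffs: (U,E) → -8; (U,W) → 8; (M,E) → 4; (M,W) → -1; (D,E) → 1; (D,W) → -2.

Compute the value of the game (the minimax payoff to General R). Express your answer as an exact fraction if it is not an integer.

Row minima: U → -8, M → -1, D → -2; maximin = -1.
Column maxima: E → 4, W → 8; minimax = 4.
-1 ≠ 4, so there is no saddle point; optimal play is mixed.
D is strictly dominated by M, so General R never plays it.
On the remaining 2×2 (U, M vs E, W):
Let General R play U with probability p. Expected payoff against E: (-8)p + 4(1−p) = −12p + 4; against W: 8p + (-1)(1−p) = 9p − 1.
Setting these equal: −12p + 4 = 9p − 1 ⇒ −21p = -5 ⇒ p = 5/21, and the value is (-12)·(5/21) + 4 = 8/7.
For General C: with q = P(E), equating U's and M's payoffs gives −16q + 8 = 5q − 1 ⇒ q = 3/7.

8/7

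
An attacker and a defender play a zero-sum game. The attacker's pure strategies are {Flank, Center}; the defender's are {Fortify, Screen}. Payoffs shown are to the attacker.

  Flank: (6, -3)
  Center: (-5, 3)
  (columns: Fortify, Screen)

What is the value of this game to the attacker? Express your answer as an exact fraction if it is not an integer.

Row minima: Flank → -3, Center → -5; maximin = -3.
Column maxima: Fortify → 6, Screen → 3; minimax = 3.
-3 ≠ 3, so there is no saddle point; optimal play is mixed.
Let the attacker play Flank with probability p. Expected payoff against Fortify: 6p + (-5)(1−p) = 11p − 5; against Screen: (-3)p + 3(1−p) = −6p + 3.
Setting these equal: 11p − 5 = −6p + 3 ⇒ 17p = 8 ⇒ p = 8/17, and the value is (11)·(8/17) − 5 = 3/17.
For the defender: with q = P(Fortify), equating Flank's and Center's payoffs gives 9q − 3 = −8q + 3 ⇒ q = 6/17.

3/17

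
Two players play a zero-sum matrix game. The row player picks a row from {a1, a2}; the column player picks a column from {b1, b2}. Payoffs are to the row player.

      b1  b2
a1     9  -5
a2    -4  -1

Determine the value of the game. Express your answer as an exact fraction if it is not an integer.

Row minima: a1 → -5, a2 → -4; maximin = -4.
Column maxima: b1 → 9, b2 → -1; minimax = -1.
-4 ≠ -1, so there is no saddle point; optimal play is mixed.
Let the row player play a1 with probability p. Expected payoff against b1: 9p + (-4)(1−p) = 13p − 4; against b2: (-5)p + (-1)(1−p) = −4p − 1.
Setting these equal: 13p − 4 = −4p − 1 ⇒ 17p = 3 ⇒ p = 3/17, and the value is (13)·(3/17) − 4 = -29/17.
For the column player: with q = P(b1), equating a1's and a2's payoffs gives 14q − 5 = −3q − 1 ⇒ q = 4/17.

-29/17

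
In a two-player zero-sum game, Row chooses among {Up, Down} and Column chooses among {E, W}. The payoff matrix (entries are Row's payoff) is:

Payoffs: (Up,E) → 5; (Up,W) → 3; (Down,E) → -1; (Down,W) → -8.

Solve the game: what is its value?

Row minima: Up → 3, Down → -8; maximin = 3.
Column maxima: E → 5, W → 3; minimax = 3.
Since maximin = minimax = 3, there is a saddle point and the value is 3.

3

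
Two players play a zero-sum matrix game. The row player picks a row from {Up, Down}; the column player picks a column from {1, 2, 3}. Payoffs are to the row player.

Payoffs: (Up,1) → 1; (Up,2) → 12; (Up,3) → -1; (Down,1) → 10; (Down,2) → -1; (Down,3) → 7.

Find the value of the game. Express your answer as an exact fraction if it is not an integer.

83/21

Row minima: Up → -1, Down → -1; maximin = -1.
Column maxima: 1 → 10, 2 → 12, 3 → 7; minimax = 7.
-1 ≠ 7, so there is no saddle point; optimal play is mixed.
1 is strictly dominated by 3 (it gives the row player strictly more in every row), so the column player never plays it.
On the remaining 2×2 (Up, Down vs 2, 3):
Let the row player play Up with probability p. Expected payoff against 2: 12p + (-1)(1−p) = 13p − 1; against 3: (-1)p + 7(1−p) = −8p + 7.
Setting these equal: 13p − 1 = −8p + 7 ⇒ 21p = 8 ⇒ p = 8/21, and the value is (13)·(8/21) − 1 = 83/21.
For the column player: with q = P(2), equating Up's and Down's payoffs gives 13q − 1 = −8q + 7 ⇒ q = 8/21.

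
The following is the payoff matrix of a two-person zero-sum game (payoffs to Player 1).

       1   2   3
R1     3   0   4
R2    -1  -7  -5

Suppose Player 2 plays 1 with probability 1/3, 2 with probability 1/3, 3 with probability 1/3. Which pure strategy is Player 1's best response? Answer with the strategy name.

Expected payoff of R1: (1/3)·3 + (1/3)·0 + (1/3)·4 = 7/3.
Expected payoff of R2: (1/3)·(-1) + (1/3)·(-7) + (1/3)·(-5) = -13/3.
The largest is 7/3, so Player 1's best response is R1.

R1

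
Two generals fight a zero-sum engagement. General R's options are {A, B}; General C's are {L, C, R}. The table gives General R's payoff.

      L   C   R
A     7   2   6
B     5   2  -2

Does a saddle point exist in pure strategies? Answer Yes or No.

Yes

Row minima: A → 2, B → -2; maximin = 2.
Column maxima: L → 7, C → 2, R → 6; minimax = 2.
maximin = minimax = 2, so a saddle point exists.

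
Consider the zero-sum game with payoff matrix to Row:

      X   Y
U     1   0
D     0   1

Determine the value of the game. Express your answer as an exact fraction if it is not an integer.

1/2

Row minima: U → 0, D → 0; maximin = 0.
Column maxima: X → 1, Y → 1; minimax = 1.
0 ≠ 1, so there is no saddle point; optimal play is mixed.
Let Row play U with probability p. Expected payoff against X: 1p + 0(1−p) = p; against Y: 0p + 1(1−p) = −p + 1.
Setting these equal: p = −p + 1 ⇒ 2p = 1 ⇒ p = 1/2, and the value is (1)·(1/2) = 1/2.
For Column: with q = P(X), equating U's and D's payoffs gives q = −q + 1 ⇒ q = 1/2.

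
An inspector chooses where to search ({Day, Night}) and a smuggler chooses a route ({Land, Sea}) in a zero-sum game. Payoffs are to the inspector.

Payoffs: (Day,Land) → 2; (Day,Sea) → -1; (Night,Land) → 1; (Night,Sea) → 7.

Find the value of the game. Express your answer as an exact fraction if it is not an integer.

Row minima: Day → -1, Night → 1; maximin = 1.
Column maxima: Land → 2, Sea → 7; minimax = 2.
1 ≠ 2, so there is no saddle point; optimal play is mixed.
Let the inspector play Day with probability p. Expected payoff against Land: 2p + 1(1−p) = p + 1; against Sea: (-1)p + 7(1−p) = −8p + 7.
Setting these equal: p + 1 = −8p + 7 ⇒ 9p = 6 ⇒ p = 2/3, and the value is (1)·(2/3) + 1 = 5/3.
For the smuggler: with q = P(Land), equating Day's and Night's payoffs gives 3q − 1 = −6q + 7 ⇒ q = 8/9.

5/3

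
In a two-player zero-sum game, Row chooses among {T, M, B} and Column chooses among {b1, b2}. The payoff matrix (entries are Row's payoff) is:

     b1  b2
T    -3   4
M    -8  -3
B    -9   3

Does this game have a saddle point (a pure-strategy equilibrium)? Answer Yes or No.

Yes

Row minima: T → -3, M → -8, B → -9; maximin = -3.
Column maxima: b1 → -3, b2 → 4; minimax = -3.
maximin = minimax = -3, so a saddle point exists.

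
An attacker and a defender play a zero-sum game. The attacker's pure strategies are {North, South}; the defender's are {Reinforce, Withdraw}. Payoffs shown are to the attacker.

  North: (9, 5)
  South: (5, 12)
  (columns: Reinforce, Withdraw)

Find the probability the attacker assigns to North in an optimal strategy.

Row minima: North → 5, South → 5; maximin = 5.
Column maxima: Reinforce → 9, Withdraw → 12; minimax = 9.
5 ≠ 9, so there is no saddle point; optimal play is mixed.
Let the attacker play North with probability p. Expected payoff against Reinforce: 9p + 5(1−p) = 4p + 5; against Withdraw: 5p + 12(1−p) = −7p + 12.
Setting these equal: 4p + 5 = −7p + 12 ⇒ 11p = 7 ⇒ p = 7/11, and the value is (4)·(7/11) + 5 = 83/11.
For the defender: with q = P(Reinforce), equating North's and South's payoffs gives 4q + 5 = −7q + 12 ⇒ q = 7/11.

7/11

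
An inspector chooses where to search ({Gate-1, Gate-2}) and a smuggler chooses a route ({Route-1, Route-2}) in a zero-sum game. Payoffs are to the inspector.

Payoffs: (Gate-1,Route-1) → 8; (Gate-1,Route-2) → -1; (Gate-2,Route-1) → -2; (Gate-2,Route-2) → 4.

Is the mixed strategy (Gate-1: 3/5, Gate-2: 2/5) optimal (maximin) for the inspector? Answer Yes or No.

Against Route-1 this mix gives (3/5)·8 + (2/5)·(-2) = 4.
Against Route-2 this mix gives (3/5)·(-1) + (2/5)·4 = 1.
The smuggler will play Route-2, holding the inspector to 1. Shifting weight toward the row that does better against Route-2 would raise this floor (the equalizing mix achieves 2 against both Route-2 and Route-1), so the proposed strategy is not optimal.

No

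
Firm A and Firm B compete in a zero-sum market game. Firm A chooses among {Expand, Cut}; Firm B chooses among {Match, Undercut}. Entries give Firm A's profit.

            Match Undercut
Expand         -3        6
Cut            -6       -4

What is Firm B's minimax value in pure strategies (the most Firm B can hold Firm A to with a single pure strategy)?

-3

Column maxima: Match → -3, Undercut → 6.
The smallest of these is -3.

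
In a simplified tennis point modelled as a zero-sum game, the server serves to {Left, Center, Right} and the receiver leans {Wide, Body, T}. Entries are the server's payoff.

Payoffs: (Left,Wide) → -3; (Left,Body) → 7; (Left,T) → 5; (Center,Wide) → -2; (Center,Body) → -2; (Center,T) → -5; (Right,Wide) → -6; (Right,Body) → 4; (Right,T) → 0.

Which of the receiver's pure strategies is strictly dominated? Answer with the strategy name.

T holds the server's payoff strictly below Body in every row: 5 < 7, -5 < -2, 0 < 4.
So Body is strictly dominated for the receiver.

Body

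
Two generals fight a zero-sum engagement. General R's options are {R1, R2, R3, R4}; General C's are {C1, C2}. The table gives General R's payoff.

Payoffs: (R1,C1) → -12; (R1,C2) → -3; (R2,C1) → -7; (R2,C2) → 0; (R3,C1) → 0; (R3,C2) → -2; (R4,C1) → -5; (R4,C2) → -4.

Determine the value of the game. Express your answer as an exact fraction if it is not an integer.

Row minima: R1 → -12, R2 → -7, R3 → -2, R4 → -5; maximin = -2.
Column maxima: C1 → 0, C2 → 0; minimax = 0.
-2 ≠ 0, so there is no saddle point; optimal play is mixed.
R1 is strictly dominated by R2, so General R never plays it.
R4 is strictly dominated by R3, so General R never plays it.
On the remaining 2×2 (R2, R3 vs C1, C2):
Let General R play R2 with probability p. Expected payoff against C1: (-7)p + 0(1−p) = −7p; against C2: 0p + (-2)(1−p) = 2p − 2.
Setting these equal: −7p = 2p − 2 ⇒ −9p = -2 ⇒ p = 2/9, and the value is (-7)·(2/9) = -14/9.
For General C: with q = P(C1), equating R2's and R3's payoffs gives −7q = 2q − 2 ⇒ q = 2/9.

-14/9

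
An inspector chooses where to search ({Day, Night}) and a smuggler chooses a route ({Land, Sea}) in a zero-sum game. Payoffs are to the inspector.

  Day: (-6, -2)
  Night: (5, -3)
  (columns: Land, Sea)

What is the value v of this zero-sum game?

Row minima: Day → -6, Night → -3; maximin = -3.
Column maxima: Land → 5, Sea → -2; minimax = -2.
-3 ≠ -2, so there is no saddle point; optimal play is mixed.
Let the inspector play Day with probability p. Expected payoff against Land: (-6)p + 5(1−p) = −11p + 5; against Sea: (-2)p + (-3)(1−p) = p − 3.
Setting these equal: −11p + 5 = p − 3 ⇒ −12p = -8 ⇒ p = 2/3, and the value is (-11)·(2/3) + 5 = -7/3.
For the smuggler: with q = P(Land), equating Day's and Night's payoffs gives −4q − 2 = 8q − 3 ⇒ q = 1/12.

-7/3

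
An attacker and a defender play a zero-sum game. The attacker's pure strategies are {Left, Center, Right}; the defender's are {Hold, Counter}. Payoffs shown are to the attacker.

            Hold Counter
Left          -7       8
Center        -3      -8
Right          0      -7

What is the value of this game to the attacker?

-49/22

Row minima: Left → -7, Center → -8, Right → -7; maximin = -7.
Column maxima: Hold → 0, Counter → 8; minimax = 0.
-7 ≠ 0, so there is no saddle point; optimal play is mixed.
Center is strictly dominated by Right, so the attacker never plays it.
On the remaining 2×2 (Left, Right vs Hold, Counter):
Let the attacker play Left with probability p. Expected payoff against Hold: (-7)p + 0(1−p) = −7p; against Counter: 8p + (-7)(1−p) = 15p − 7.
Setting these equal: −7p = 15p − 7 ⇒ −22p = -7 ⇒ p = 7/22, and the value is (-7)·(7/22) = -49/22.
For the defender: with q = P(Hold), equating Left's and Right's payoffs gives −15q + 8 = 7q − 7 ⇒ q = 15/22.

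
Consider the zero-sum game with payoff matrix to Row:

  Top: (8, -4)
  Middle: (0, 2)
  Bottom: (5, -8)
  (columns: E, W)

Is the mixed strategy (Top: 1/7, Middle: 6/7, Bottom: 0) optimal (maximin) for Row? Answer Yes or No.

Against E this mix gives (1/7)·8 + (6/7)·0 = 8/7.
Against W this mix gives (1/7)·(-4) + (6/7)·2 = 8/7.
All of Column's active replies (E, W) yield 8/7, and no column does worse for Row. The mix makes Column indifferent and guarantees 8/7, so it is optimal.

Yes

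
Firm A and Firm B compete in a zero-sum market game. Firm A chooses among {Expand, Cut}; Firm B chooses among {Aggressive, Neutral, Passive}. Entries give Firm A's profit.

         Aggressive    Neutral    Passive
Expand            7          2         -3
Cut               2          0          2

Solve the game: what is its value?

Row minima: Expand → -3, Cut → 0; maximin = 0.
Column maxima: Aggressive → 7, Neutral → 2, Passive → 2; minimax = 2.
0 ≠ 2, so there is no saddle point; optimal play is mixed.
Aggressive is strictly dominated by Neutral (it gives Firm A strictly more in every row), so Firm B never plays it.
On the remaining 2×2 (Expand, Cut vs Neutral, Passive):
Let Firm A play Expand with probability p. Expected payoff against Neutral: 2p + 0(1−p) = 2p; against Passive: (-3)p + 2(1−p) = −5p + 2.
Setting these equal: 2p = −5p + 2 ⇒ 7p = 2 ⇒ p = 2/7, and the value is (2)·(2/7) = 4/7.
For Firm B: with q = P(Neutral), equating Expand's and Cut's payoffs gives 5q − 3 = −2q + 2 ⇒ q = 5/7.

4/7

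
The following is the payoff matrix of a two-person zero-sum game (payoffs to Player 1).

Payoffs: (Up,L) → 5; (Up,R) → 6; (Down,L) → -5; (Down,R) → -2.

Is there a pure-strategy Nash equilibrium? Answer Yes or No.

Yes

Row minima: Up → 5, Down → -5; maximin = 5.
Column maxima: L → 5, R → 6; minimax = 5.
maximin = minimax = 5, so a saddle point exists.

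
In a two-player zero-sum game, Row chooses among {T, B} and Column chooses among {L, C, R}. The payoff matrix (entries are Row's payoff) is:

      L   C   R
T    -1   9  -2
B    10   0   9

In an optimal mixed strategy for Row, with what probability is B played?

11/20

Row minima: T → -2, B → 0; maximin = 0.
Column maxima: L → 10, C → 9, R → 9; minimax = 9.
0 ≠ 9, so there is no saddle point; optimal play is mixed.
L is strictly dominated by R (it gives Row strictly more in every row), so Column never plays it.
On the remaining 2×2 (T, B vs C, R):
Let Row play T with probability p. Expected payoff against C: 9p + 0(1−p) = 9p; against R: (-2)p + 9(1−p) = −11p + 9.
Setting these equal: 9p = −11p + 9 ⇒ 20p = 9 ⇒ p = 9/20, and the value is (9)·(9/20) = 81/20.
For Column: with q = P(C), equating T's and B's payoffs gives 11q − 2 = −9q + 9 ⇒ q = 11/20.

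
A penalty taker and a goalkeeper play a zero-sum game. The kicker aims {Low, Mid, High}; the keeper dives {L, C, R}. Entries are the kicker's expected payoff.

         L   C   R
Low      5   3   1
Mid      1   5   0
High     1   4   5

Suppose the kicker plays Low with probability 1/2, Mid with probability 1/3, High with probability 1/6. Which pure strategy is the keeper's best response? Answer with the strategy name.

If the keeper plays L, the kicker's expected payoff is (1/2)·5 + (1/3)·1 + (1/6)·1 = 3.
If the keeper plays C, the kicker's expected payoff is (1/2)·3 + (1/3)·5 + (1/6)·4 = 23/6.
If the keeper plays R, the kicker's expected payoff is (1/2)·1 + (1/3)·0 + (1/6)·5 = 4/3.
The keeper minimizes the kicker's payoff; the smallest is 4/3, so the best response is R.

R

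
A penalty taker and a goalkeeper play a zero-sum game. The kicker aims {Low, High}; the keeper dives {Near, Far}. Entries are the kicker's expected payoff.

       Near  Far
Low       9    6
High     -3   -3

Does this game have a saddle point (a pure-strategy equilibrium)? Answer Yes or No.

Yes

Row minima: Low → 6, High → -3; maximin = 6.
Column maxima: Near → 9, Far → 6; minimax = 6.
maximin = minimax = 6, so a saddle point exists.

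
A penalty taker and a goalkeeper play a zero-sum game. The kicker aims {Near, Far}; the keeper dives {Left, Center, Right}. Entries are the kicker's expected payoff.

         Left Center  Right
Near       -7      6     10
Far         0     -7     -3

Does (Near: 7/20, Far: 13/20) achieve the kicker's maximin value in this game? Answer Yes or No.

Against Left this mix gives (7/20)·(-7) + (13/20)·0 = -49/20.
Against Center this mix gives (7/20)·6 + (13/20)·(-7) = -49/20.
Against Right this mix gives (7/20)·10 + (13/20)·(-3) = 31/20.
All of the keeper's active replies (Left, Center) yield -49/20, and no column does worse for the kicker. The mix makes the keeper indifferent and guarantees -49/20, so it is optimal.

Yes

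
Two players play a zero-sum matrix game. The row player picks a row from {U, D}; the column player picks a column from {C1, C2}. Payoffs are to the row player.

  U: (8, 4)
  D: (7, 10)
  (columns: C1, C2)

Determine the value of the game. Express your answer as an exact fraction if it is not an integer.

52/7

Row minima: U → 4, D → 7; maximin = 7.
Column maxima: C1 → 8, C2 → 10; minimax = 8.
7 ≠ 8, so there is no saddle point; optimal play is mixed.
Let the row player play U with probability p. Expected payoff against C1: 8p + 7(1−p) = p + 7; against C2: 4p + 10(1−p) = −6p + 10.
Setting these equal: p + 7 = −6p + 10 ⇒ 7p = 3 ⇒ p = 3/7, and the value is (1)·(3/7) + 7 = 52/7.
For the column player: with q = P(C1), equating U's and D's payoffs gives 4q + 4 = −3q + 10 ⇒ q = 6/7.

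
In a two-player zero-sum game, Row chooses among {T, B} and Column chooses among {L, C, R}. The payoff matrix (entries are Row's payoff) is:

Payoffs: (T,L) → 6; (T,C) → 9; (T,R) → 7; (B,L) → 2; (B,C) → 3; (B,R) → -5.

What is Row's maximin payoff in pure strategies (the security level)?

6

Row minima: T → 6, B → -5.
The best of these is 6.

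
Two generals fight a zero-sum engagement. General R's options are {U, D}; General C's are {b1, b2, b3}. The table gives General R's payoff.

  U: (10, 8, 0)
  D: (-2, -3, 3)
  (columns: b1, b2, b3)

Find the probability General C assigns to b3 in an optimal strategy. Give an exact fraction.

Row minima: U → 0, D → -3; maximin = 0.
Column maxima: b1 → 10, b2 → 8, b3 → 3; minimax = 3.
0 ≠ 3, so there is no saddle point; optimal play is mixed.
b1 is strictly dominated by b2 (it gives General R strictly more in every row), so General C never plays it.
On the remaining 2×2 (U, D vs b2, b3):
Let General R play U with probability p. Expected payoff against b2: 8p + (-3)(1−p) = 11p − 3; against b3: 0p + 3(1−p) = −3p + 3.
Setting these equal: 11p − 3 = −3p + 3 ⇒ 14p = 6 ⇒ p = 3/7, and the value is (11)·(3/7) − 3 = 12/7.
For General C: with q = P(b2), equating U's and D's payoffs gives 8q = −6q + 3 ⇒ q = 3/14.

11/14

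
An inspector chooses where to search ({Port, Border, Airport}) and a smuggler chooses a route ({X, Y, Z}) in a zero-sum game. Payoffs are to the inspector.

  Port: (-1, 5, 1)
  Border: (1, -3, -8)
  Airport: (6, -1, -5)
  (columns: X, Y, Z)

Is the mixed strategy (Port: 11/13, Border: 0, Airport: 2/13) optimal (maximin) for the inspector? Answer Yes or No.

Yes

Against X this mix gives (11/13)·(-1) + (2/13)·6 = 1/13.
Against Y this mix gives (11/13)·5 + (2/13)·(-1) = 53/13.
Against Z this mix gives (11/13)·1 + (2/13)·(-5) = 1/13.
All of the smuggler's active replies (X, Z) yield 1/13, and no column does worse for the inspector. The mix makes the smuggler indifferent and guarantees 1/13, so it is optimal.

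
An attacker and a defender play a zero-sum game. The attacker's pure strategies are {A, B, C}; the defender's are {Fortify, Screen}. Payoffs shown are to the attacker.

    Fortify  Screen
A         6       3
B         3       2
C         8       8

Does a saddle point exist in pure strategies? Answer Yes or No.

Row minima: A → 3, B → 2, C → 8; maximin = 8.
Column maxima: Fortify → 8, Screen → 8; minimax = 8.
maximin = minimax = 8, so a saddle point exists.

Yes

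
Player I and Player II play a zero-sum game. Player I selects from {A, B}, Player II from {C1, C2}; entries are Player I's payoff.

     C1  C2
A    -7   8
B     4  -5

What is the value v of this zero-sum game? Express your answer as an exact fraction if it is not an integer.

-1/8

Row minima: A → -7, B → -5; maximin = -5.
Column maxima: C1 → 4, C2 → 8; minimax = 4.
-5 ≠ 4, so there is no saddle point; optimal play is mixed.
Let Player I play A with probability p. Expected payoff against C1: (-7)p + 4(1−p) = −11p + 4; against C2: 8p + (-5)(1−p) = 13p − 5.
Setting these equal: −11p + 4 = 13p − 5 ⇒ −24p = -9 ⇒ p = 3/8, and the value is (-11)·(3/8) + 4 = -1/8.
For Player II: with q = P(C1), equating A's and B's payoffs gives −15q + 8 = 9q − 5 ⇒ q = 13/24.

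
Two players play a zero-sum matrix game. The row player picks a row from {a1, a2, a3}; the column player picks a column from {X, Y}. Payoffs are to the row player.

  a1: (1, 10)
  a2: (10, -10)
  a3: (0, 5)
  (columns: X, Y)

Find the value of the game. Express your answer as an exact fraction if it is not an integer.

110/29

Row minima: a1 → 1, a2 → -10, a3 → 0; maximin = 1.
Column maxima: X → 10, Y → 10; minimax = 10.
1 ≠ 10, so there is no saddle point; optimal play is mixed.
a3 is strictly dominated by a1, so the row player never plays it.
On the remaining 2×2 (a1, a2 vs X, Y):
Let the row player play a1 with probability p. Expected payoff against X: 1p + 10(1−p) = −9p + 10; against Y: 10p + (-10)(1−p) = 20p − 10.
Setting these equal: −9p + 10 = 20p − 10 ⇒ −29p = -20 ⇒ p = 20/29, and the value is (-9)·(20/29) + 10 = 110/29.
For the column player: with q = P(X), equating a1's and a2's payoffs gives −9q + 10 = 20q − 10 ⇒ q = 20/29.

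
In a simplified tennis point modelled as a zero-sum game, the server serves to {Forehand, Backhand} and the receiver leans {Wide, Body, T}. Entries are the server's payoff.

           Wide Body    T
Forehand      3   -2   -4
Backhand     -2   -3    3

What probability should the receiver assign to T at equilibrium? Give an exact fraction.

1/8

Row minima: Forehand → -4, Backhand → -3; maximin = -3.
Column maxima: Wide → 3, Body → -2, T → 3; minimax = -2.
-3 ≠ -2, so there is no saddle point; optimal play is mixed.
Wide is strictly dominated by Body (it gives the server strictly more in every row), so the receiver never plays it.
On the remaining 2×2 (Forehand, Backhand vs Body, T):
Let the server play Forehand with probability p. Expected payoff against Body: (-2)p + (-3)(1−p) = p − 3; against T: (-4)p + 3(1−p) = −7p + 3.
Setting these equal: p − 3 = −7p + 3 ⇒ 8p = 6 ⇒ p = 3/4, and the value is (1)·(3/4) − 3 = -9/4.
For the receiver: with q = P(Body), equating Forehand's and Backhand's payoffs gives 2q − 4 = −6q + 3 ⇒ q = 7/8.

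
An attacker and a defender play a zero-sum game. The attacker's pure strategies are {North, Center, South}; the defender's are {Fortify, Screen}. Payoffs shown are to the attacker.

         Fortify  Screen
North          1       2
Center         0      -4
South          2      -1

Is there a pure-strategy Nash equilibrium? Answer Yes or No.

No

Row minima: North → 1, Center → -4, South → -1; maximin = 1.
Column maxima: Fortify → 2, Screen → 2; minimax = 2.
1 ≠ 2, so no pure-strategy equilibrium exists.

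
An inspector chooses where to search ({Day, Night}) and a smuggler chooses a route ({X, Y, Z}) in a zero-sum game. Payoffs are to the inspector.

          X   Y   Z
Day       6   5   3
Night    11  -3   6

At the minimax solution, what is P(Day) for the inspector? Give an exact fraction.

9/11

Row minima: Day → 3, Night → -3; maximin = 3.
Column maxima: X → 11, Y → 5, Z → 6; minimax = 5.
3 ≠ 5, so there is no saddle point; optimal play is mixed.
X is strictly dominated by Y (it gives the inspector strictly more in every row), so the smuggler never plays it.
On the remaining 2×2 (Day, Night vs Y, Z):
Let the inspector play Day with probability p. Expected payoff against Y: 5p + (-3)(1−p) = 8p − 3; against Z: 3p + 6(1−p) = −3p + 6.
Setting these equal: 8p − 3 = −3p + 6 ⇒ 11p = 9 ⇒ p = 9/11, and the value is (8)·(9/11) − 3 = 39/11.
For the smuggler: with q = P(Y), equating Day's and Night's payoffs gives 2q + 3 = −9q + 6 ⇒ q = 3/11.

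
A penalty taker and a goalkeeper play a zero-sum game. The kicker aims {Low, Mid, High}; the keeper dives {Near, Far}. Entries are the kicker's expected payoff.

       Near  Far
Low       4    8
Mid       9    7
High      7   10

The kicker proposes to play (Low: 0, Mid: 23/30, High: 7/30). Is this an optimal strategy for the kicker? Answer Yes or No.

No

Against Near this mix gives (23/30)·9 + (7/30)·7 = 128/15.
Against Far this mix gives (23/30)·7 + (7/30)·10 = 77/10.
The keeper will play Far, holding the kicker to 77/10. Shifting weight toward the row that does better against Far would raise this floor (the equalizing mix achieves 41/5 against both Far and Near), so the proposed strategy is not optimal.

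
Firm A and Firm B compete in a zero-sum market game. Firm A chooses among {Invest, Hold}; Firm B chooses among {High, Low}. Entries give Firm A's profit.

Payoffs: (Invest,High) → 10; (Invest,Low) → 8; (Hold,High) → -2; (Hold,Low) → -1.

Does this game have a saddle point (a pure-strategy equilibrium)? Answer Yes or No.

Yes

Row minima: Invest → 8, Hold → -2; maximin = 8.
Column maxima: High → 10, Low → 8; minimax = 8.
maximin = minimax = 8, so a saddle point exists.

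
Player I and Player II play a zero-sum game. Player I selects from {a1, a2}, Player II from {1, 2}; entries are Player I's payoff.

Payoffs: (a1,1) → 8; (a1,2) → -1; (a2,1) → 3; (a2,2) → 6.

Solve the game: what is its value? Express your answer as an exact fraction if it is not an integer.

Row minima: a1 → -1, a2 → 3; maximin = 3.
Column maxima: 1 → 8, 2 → 6; minimax = 6.
3 ≠ 6, so there is no saddle point; optimal play is mixed.
Let Player I play a1 with probability p. Expected payoff against 1: 8p + 3(1−p) = 5p + 3; against 2: (-1)p + 6(1−p) = −7p + 6.
Setting these equal: 5p + 3 = −7p + 6 ⇒ 12p = 3 ⇒ p = 1/4, and the value is (5)·(1/4) + 3 = 17/4.
For Player II: with q = P(1), equating a1's and a2's payoffs gives 9q − 1 = −3q + 6 ⇒ q = 7/12.

17/4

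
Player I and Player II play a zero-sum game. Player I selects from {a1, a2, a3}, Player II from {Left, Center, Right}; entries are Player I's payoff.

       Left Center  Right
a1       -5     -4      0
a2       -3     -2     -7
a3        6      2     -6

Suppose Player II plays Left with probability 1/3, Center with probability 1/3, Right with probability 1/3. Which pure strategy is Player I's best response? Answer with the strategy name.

Expected payoff of a1: (1/3)·(-5) + (1/3)·(-4) + (1/3)·0 = -3.
Expected payoff of a2: (1/3)·(-3) + (1/3)·(-2) + (1/3)·(-7) = -4.
Expected payoff of a3: (1/3)·6 + (1/3)·2 + (1/3)·(-6) = 2/3.
The largest is 2/3, so Player I's best response is a3.

a3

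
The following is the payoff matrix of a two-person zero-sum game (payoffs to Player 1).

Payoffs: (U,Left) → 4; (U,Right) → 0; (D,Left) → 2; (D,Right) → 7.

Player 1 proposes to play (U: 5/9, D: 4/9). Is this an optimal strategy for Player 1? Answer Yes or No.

Against Left this mix gives (5/9)·4 + (4/9)·2 = 28/9.
Against Right this mix gives (5/9)·0 + (4/9)·7 = 28/9.
All of Player 2's active replies (Left, Right) yield 28/9, and no column does worse for Player 1. The mix makes Player 2 indifferent and guarantees 28/9, so it is optimal.

Yes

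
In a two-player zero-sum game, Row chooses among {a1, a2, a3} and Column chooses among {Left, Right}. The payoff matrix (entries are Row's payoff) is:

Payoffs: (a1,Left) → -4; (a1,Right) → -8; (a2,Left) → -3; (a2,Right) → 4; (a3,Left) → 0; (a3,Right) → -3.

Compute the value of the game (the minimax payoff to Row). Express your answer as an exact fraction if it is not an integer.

Row minima: a1 → -8, a2 → -3, a3 → -3; maximin = -3.
Column maxima: Left → 0, Right → 4; minimax = 0.
-3 ≠ 0, so there is no saddle point; optimal play is mixed.
a1 is strictly dominated by a2, so Row never plays it.
On the remaining 2×2 (a2, a3 vs Left, Right):
Let Row play a2 with probability p. Expected payoff against Left: (-3)p + 0(1−p) = −3p; against Right: 4p + (-3)(1−p) = 7p − 3.
Setting these equal: −3p = 7p − 3 ⇒ −10p = -3 ⇒ p = 3/10, and the value is (-3)·(3/10) = -9/10.
For Column: with q = P(Left), equating a2's and a3's payoffs gives −7q + 4 = 3q − 3 ⇒ q = 7/10.

-9/10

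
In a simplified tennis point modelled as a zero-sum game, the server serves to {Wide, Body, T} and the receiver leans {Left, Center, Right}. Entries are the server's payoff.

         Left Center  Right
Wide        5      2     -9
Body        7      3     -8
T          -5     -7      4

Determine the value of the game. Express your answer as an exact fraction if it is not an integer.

Row minima: Wide → -9, Body → -8, T → -7; maximin = -7.
Column maxima: Left → 7, Center → 3, Right → 4; minimax = 3.
-7 ≠ 3, so there is no saddle point; optimal play is mixed.
Wide is strictly dominated by Body, so the server never plays it.
Left is strictly dominated by Center (it gives the server strictly more in every row), so the receiver never plays it.
On the remaining 2×2 (Body, T vs Center, Right):
Let the server play Body with probability p. Expected payoff against Center: 3p + (-7)(1−p) = 10p − 7; against Right: (-8)p + 4(1−p) = −12p + 4.
Setting these equal: 10p − 7 = −12p + 4 ⇒ 22p = 11 ⇒ p = 1/2, and the value is (10)·(1/2) − 7 = -2.
For the receiver: with q = P(Center), equating Body's and T's payoffs gives 11q − 8 = −11q + 4 ⇒ q = 6/11.

-2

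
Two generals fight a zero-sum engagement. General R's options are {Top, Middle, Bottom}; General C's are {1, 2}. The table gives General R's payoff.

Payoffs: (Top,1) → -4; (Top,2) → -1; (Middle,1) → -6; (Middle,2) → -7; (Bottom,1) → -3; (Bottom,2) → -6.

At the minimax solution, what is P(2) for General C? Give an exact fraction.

1/6

Row minima: Top → -4, Middle → -7, Bottom → -6; maximin = -4.
Column maxima: 1 → -3, 2 → -1; minimax = -3.
-4 ≠ -3, so there is no saddle point; optimal play is mixed.
Middle is strictly dominated by Top, so General R never plays it.
On the remaining 2×2 (Top, Bottom vs 1, 2):
Let General R play Top with probability p. Expected payoff against 1: (-4)p + (-3)(1−p) = −p − 3; against 2: (-1)p + (-6)(1−p) = 5p − 6.
Setting these equal: −p − 3 = 5p − 6 ⇒ −6p = -3 ⇒ p = 1/2, and the value is (-1)·(1/2) − 3 = -7/2.
For General C: with q = P(1), equating Top's and Bottom's payoffs gives −3q − 1 = 3q − 6 ⇒ q = 5/6.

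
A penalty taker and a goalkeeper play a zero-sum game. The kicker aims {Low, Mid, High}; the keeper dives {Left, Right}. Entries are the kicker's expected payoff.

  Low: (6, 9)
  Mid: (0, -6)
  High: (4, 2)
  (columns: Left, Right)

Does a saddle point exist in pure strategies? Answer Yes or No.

Yes

Row minima: Low → 6, Mid → -6, High → 2; maximin = 6.
Column maxima: Left → 6, Right → 9; minimax = 6.
maximin = minimax = 6, so a saddle point exists.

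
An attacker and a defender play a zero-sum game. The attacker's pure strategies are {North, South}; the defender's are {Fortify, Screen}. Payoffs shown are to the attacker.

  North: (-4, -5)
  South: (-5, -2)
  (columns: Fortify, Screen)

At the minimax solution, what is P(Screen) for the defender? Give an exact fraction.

1/4

Row minima: North → -5, South → -5; maximin = -5.
Column maxima: Fortify → -4, Screen → -2; minimax = -4.
-5 ≠ -4, so there is no saddle point; optimal play is mixed.
Let the attacker play North with probability p. Expected payoff against Fortify: (-4)p + (-5)(1−p) = p − 5; against Screen: (-5)p + (-2)(1−p) = −3p − 2.
Setting these equal: p − 5 = −3p − 2 ⇒ 4p = 3 ⇒ p = 3/4, and the value is (1)·(3/4) − 5 = -17/4.
For the defender: with q = P(Fortify), equating North's and South's payoffs gives q − 5 = −3q − 2 ⇒ q = 3/4.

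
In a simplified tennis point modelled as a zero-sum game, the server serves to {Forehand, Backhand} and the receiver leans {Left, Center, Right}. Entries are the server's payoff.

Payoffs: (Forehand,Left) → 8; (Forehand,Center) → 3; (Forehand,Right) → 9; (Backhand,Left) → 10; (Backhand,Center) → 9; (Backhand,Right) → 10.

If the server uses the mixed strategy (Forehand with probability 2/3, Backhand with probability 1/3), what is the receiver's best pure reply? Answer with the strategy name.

Center

If the receiver plays Left, the server's expected payoff is (2/3)·8 + (1/3)·10 = 26/3.
If the receiver plays Center, the server's expected payoff is (2/3)·3 + (1/3)·9 = 5.
If the receiver plays Right, the server's expected payoff is (2/3)·9 + (1/3)·10 = 28/3.
The receiver minimizes the server's payoff; the smallest is 5, so the best response is Center.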